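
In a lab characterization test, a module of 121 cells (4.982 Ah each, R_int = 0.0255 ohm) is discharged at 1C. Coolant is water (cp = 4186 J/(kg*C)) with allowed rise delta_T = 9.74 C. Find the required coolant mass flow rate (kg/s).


Step 1: I = 1 * 4.982 = 4.982 A
Step 2: Q_cell = I^2 * R = 4.982^2 * 0.0255 = 0.63292 W
Step 3: Q_total = 121 * 0.63292 = 76.583 W
Step 4: m_dot = Q_total / (cp * dT) = 76.583 / (4186 * 9.74) = 0.001878 kg/s

0.001878 kg/s


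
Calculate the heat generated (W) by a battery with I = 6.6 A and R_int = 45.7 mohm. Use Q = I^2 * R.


Convert: R = 45.7 mohm = 0.0457 ohm
I^2 = 43.56
Q = 43.56 * 0.0457 = 1.991 W

1.991 W


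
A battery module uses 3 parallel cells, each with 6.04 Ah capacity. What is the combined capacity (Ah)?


C_total = 3 * 6.04 = 18.12 Ah

18.12 Ah


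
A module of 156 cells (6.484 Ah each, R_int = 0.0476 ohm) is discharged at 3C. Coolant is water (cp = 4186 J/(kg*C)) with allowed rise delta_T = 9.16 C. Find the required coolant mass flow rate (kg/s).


Step 1: I = 3 * 6.484 = 19.452 A
Step 2: Q_cell = I^2 * R = 19.452^2 * 0.0476 = 18.011 W
Step 3: Q_total = 156 * 18.011 = 2809.7 W
Step 4: m_dot = Q_total / (cp * dT) = 2809.7 / (4186 * 9.16) = 0.07328 kg/s

0.07328 kg/s


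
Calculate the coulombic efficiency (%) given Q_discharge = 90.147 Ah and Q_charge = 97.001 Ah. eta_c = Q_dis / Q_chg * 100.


Coulombic efficiency = 90.147/97.001 * 100% = 92.93%

92.93%


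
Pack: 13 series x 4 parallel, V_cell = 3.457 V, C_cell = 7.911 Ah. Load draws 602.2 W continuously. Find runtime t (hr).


Step 1: E_pack = Ns * V_cell * Np * C_cell = 13 * 3.457 * 4 * 7.911 = 1422.1 Wh
Step 2: t = E_pack / P = 1422.1 / 602.2 = 2.362 hr

2.362 hr


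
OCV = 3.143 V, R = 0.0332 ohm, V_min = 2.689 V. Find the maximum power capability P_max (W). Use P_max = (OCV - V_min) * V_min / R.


P_max = (OCV - V_min) * V_min / R = (3.143 - 2.689) * 2.689 / 0.0332 = 0.454 * 2.689 / 0.0332 = 36.77 W

36.77 W


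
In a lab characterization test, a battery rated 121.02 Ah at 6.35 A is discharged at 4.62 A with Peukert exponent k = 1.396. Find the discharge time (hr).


Step 1: t_rated = C / I_rated = 121.02 / 6.35 = 19.058 hr
Step 2: ratio = 6.35 / 4.62 = 1.3745
Step 3: ratio^k = 1.3745^1.396 = 1.559
Step 4: t = t_rated * ratio^k = 19.058 * 1.559 = 29.71 hr

29.71 hr


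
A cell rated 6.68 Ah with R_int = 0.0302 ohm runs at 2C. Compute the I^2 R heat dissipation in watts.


Step 1: I = C_rate * capacity = 2 * 6.68 = 13.36 A
Step 2: Q = I^2 * R = 13.36^2 * 0.0302 = 178.49 * 0.0302 = 5.390 W

5.390 W


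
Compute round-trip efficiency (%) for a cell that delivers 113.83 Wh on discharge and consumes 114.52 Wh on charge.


eta_e = E_dis / E_chg * 100 = 113.83 / 114.52 * 100 = 99.40%

99.40%


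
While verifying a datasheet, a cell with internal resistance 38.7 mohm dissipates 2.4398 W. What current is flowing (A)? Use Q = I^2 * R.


Convert: R = 38.7 mohm = 0.0387 ohm
I = sqrt(Q / R) = sqrt(2.4398 / 0.0387) = sqrt(63.044) = 7.940 A

7.940 A


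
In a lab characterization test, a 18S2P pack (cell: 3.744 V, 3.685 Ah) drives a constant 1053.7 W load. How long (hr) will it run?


Step 1: E_pack = Ns * V_cell * Np * C_cell = 18 * 3.744 * 2 * 3.685 = 496.68 Wh
Step 2: t = E_pack / P = 496.68 / 1053.7 = 0.4714 hr

0.4714 hr


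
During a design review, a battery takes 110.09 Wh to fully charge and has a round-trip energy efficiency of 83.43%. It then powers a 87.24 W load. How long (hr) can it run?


Step 1: E_discharge = eta/100 * E_charge = 83.43/100 * 110.09 = 91.848 Wh
Step 2: t = E_discharge / P = 91.848 / 87.24 = 1.053 hr

1.053 hr


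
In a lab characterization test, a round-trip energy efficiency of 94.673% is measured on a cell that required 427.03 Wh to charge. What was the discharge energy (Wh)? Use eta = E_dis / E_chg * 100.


E_dis = eta/100 * E_chg = 94.673/100 * 427.03 = 404.3 Wh

404.3 Wh


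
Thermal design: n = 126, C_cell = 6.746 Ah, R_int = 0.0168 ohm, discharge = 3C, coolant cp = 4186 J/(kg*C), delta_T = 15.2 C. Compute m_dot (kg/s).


Step 1: I = 3 * 6.746 = 20.238 A
Step 2: Q_cell = I^2 * R = 20.238^2 * 0.0168 = 6.8809 W
Step 3: Q_total = 126 * 6.8809 = 866.99 W
Step 4: m_dot = Q_total / (cp * dT) = 866.99 / (4186 * 15.2) = 0.01363 kg/s

0.01363 kg/s


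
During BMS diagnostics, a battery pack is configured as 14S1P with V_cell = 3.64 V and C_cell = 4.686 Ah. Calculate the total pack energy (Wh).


E = Ns * Vcell * Np * Ccell = 14 * 3.64 * 1 * 4.686 = 238.8 Wh

238.8 Wh


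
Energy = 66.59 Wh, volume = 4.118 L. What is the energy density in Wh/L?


Volumetric ED = 66.59 Wh / 4.118 L = 16.17 Wh/L

16.17 Wh/L


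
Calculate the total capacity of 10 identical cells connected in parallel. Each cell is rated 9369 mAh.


Convert: C_cell = 9369 mAh = 9.369 Ah
C_total = 10 * 9.369 = 93.69 Ah

93.69 Ah


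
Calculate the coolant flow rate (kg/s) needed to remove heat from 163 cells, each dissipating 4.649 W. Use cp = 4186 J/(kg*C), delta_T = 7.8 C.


Step 1: Total heat Q = 163 * 4.649 W = 757.79 W
Step 2: denom = cp * dT = 4186 * 7.8 = 32651
Step 3: m_dot = 757.79 / 32651 = 0.02321 kg/s

0.02321 kg/s


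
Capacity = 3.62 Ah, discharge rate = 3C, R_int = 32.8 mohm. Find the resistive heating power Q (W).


Convert: R = 32.8 mohm = 0.0328 ohm
Step 1: I = C_rate * capacity = 3 * 3.62 = 10.86 A
Step 2: Q = I^2 * R = 10.86^2 * 0.0328 = 117.94 * 0.0328 = 3.868 W

3.868 W


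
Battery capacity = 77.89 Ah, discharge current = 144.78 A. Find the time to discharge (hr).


t = capacity / current = 77.89 / 144.78 = 0.5380 hr

0.5380 hr


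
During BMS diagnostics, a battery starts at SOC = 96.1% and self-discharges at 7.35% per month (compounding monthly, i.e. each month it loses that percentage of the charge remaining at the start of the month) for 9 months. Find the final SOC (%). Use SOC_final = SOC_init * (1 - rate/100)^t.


decay = (1 - 7.35/100)^9 = 0.50305
SOC_final = 96.1 * 0.50305 = 48.34%

48.34%


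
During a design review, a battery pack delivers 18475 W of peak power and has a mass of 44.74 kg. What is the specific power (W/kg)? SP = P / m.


SP = P / m = 18475 / 44.74 = 412.9 W/kg

412.9 W/kg


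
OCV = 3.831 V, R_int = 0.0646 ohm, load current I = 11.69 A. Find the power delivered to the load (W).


Step 1: V_terminal = OCV - I*R = 3.831 - 11.69 * 0.0646 = 3.0758 V
Step 2: P_out = V_terminal * I = 3.0758 * 11.69 = 35.96 W

35.96 W


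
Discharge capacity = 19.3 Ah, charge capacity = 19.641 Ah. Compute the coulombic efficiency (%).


eta_c = Q_dis / Q_chg * 100 = 19.3 / 19.641 * 100 = 98.26%

98.26%


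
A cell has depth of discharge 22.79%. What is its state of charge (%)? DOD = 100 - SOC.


SOC = 100 - DOD = 100 - 22.79 = 77.21%

77.21%


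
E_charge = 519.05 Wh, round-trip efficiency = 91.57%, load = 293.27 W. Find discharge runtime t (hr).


Step 1: E_discharge = eta/100 * E_charge = 91.57/100 * 519.05 = 475.29 Wh
Step 2: t = E_discharge / P = 475.29 / 293.27 = 1.621 hr

1.621 hr


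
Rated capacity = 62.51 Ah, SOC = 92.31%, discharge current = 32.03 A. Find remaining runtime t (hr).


Step 1: remaining = SOC/100 * C_total = 92.31/100 * 62.51 = 57.703 Ah
Step 2: t = remaining / I = 57.703 / 32.03 = 1.802 hr

1.802 hr


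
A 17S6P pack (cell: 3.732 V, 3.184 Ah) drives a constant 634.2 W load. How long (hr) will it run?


Step 1: E_pack = Ns * V_cell * Np * C_cell = 17 * 3.732 * 6 * 3.184 = 1212 Wh
Step 2: t = E_pack / P = 1212 / 634.2 = 1.911 hr

1.911 hr


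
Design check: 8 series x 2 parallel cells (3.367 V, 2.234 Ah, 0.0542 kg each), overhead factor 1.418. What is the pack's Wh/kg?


Step 1: V_pack = 8 * 3.367 = 26.936 V
Step 2: C_pack = 2 * 2.234 = 4.468 Ah
Step 3: E_pack = V_pack * C_pack = 26.936 * 4.468 = 120.35 Wh
Step 4: m_pack = 8 * 2 * 0.0542 * 1.418 = 1.2297 kg
Step 5: ED = E_pack / m_pack = 120.35 / 1.2297 = 97.87 Wh/kg

97.87 Wh/kg


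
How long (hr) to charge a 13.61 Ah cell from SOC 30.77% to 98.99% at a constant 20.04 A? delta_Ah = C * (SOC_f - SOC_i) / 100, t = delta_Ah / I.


Step 1: dSOC = 98.99% - 30.77% = 68.22%
Step 2: delta_Ah = 13.61 * 68.22 / 100 = 9.2847 Ah
Step 3: t = 9.2847 / 20.04 = 0.4633 hr

0.4633 hr


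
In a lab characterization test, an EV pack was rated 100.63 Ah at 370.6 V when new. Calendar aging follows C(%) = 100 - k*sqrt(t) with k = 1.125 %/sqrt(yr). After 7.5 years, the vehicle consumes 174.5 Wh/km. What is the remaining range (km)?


Step 1: capacity retention = 100 - 1.125 * sqrt(7.5) = 100 - 1.125 * 2.7386 = 96.919%
Step 2: C_now = 100.63 * 96.919/100 = 97.53 Ah
Step 3: E_pack = V * C_now = 370.6 * 97.53 = 36145 Wh
Step 4: range = E_pack / consumption = 36145 / 174.5 = 207.1 km

207.1 km


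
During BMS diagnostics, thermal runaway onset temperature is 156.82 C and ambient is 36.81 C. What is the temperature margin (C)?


Safety margin = 156.82 C - 36.81 C = 120.01 C

120.01 C


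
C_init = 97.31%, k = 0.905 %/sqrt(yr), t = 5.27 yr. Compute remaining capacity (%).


sqrt(t) = sqrt(5.27) = 2.2956
C_final = 97.31 - 0.905 * 2.2956 = 95.23%

95.23%


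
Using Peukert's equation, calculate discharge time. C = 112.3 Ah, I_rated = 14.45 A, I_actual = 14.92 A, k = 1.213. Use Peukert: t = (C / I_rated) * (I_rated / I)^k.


t_rated = C / I_rated = 112.3 / 14.45 = 7.7716 hr
(I_rated/I)^k = (0.9685)^1.213 = 0.96192
t = t_rated * (I_rated/I)^k = 7.7716 * 0.96192 = 7.476 hr

7.476 hr


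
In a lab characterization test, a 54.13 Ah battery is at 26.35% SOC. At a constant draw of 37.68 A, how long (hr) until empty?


Step 1: remaining = SOC/100 * C_total = 26.35/100 * 54.13 = 14.263 Ah
Step 2: t = remaining / I = 14.263 / 37.68 = 0.3785 hr

0.3785 hr


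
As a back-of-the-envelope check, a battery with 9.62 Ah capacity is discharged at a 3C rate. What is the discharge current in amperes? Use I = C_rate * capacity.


I = C_rate * capacity = 3 * 9.62 = 28.86 A

28.86 A


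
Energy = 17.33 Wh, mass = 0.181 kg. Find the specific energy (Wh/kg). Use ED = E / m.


ED = E / m = 17.33 / 0.181 = 95.75 Wh/kg

95.75 Wh/kg


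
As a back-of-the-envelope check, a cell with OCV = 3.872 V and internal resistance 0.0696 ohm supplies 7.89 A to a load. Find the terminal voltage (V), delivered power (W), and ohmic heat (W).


Step 1: V_terminal = OCV - I*R = 3.872 - 7.89 * 0.0696 = 3.3229 V
Step 2: P_out = V_terminal * I = 3.3229 * 7.89 = 26.22 W
Step 3: Q = I^2 * R = 7.89^2 * 0.0696 = 4.333 W

V=3.3229 V, P=26.22 W, Q=4.333 W


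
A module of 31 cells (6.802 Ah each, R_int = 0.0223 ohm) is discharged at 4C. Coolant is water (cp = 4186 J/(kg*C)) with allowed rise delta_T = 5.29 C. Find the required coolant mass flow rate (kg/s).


Step 1: I = 4 * 6.802 = 27.208 A
Step 2: Q_cell = I^2 * R = 27.208^2 * 0.0223 = 16.508 W
Step 3: Q_total = 31 * 16.508 = 511.75 W
Step 4: m_dot = Q_total / (cp * dT) = 511.75 / (4186 * 5.29) = 0.02311 kg/s

0.02311 kg/s


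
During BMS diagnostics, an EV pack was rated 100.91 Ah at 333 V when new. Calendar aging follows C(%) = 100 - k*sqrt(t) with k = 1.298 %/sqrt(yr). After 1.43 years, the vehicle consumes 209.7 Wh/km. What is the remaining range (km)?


Step 1: capacity retention = 100 - 1.298 * sqrt(1.43) = 100 - 1.298 * 1.1958 = 98.448%
Step 2: C_now = 100.91 * 98.448/100 = 99.344 Ah
Step 3: E_pack = V * C_now = 333 * 99.344 = 33082 Wh
Step 4: range = E_pack / consumption = 33082 / 209.7 = 157.8 km

157.8 km


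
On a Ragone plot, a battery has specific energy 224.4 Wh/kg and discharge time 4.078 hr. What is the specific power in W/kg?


Specific power = 224.4 Wh/kg / 4.078 hr = 55.03 W/kg

55.03 W/kg


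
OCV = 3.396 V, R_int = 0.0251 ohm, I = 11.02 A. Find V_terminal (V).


V = OCV - I*R = 3.396 - 11.02 * 0.0251 = 3.119 V

3.119 V


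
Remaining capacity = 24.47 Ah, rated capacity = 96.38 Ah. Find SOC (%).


SOC% = 24.47 / 96.38 * 100 = 25.39%

25.39%


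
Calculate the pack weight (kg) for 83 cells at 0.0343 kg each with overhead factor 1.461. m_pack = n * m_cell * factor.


Cell mass sum = 83 * 0.0343 = 2.8469 kg
With overhead 1.461: m_pack = 2.8469 * 1.461 = 4.159 kg

4.159 kg


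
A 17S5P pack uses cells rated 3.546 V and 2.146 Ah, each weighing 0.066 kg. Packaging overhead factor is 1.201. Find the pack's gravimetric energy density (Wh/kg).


Step 1: V_pack = 17 * 3.546 = 60.282 V
Step 2: C_pack = 5 * 2.146 = 10.73 Ah
Step 3: E_pack = V_pack * C_pack = 60.282 * 10.73 = 646.83 Wh
Step 4: m_pack = 17 * 5 * 0.066 * 1.201 = 6.7376 kg
Step 5: ED = E_pack / m_pack = 646.83 / 6.7376 = 96.00 Wh/kg

96.00 Wh/kg


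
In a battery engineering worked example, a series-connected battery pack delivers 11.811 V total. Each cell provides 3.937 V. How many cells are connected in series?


Rearranging: n = V_pack / V_cell = 11.811 / 3.937 = 3 cells

3


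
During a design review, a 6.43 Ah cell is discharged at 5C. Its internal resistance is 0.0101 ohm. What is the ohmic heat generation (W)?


Step 1: I = C_rate * capacity = 5 * 6.43 = 32.15 A
Step 2: Q = I^2 * R = 32.15^2 * 0.0101 = 1033.6 * 0.0101 = 10.44 W

10.44 W


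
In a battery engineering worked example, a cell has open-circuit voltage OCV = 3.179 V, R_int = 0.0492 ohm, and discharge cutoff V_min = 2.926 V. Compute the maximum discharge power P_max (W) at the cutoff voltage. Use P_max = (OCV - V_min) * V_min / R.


dV = OCV - V_min = 0.253 V (so I_max = dV / R)
P_max = dV * V_min / R = 0.253 * 2.926 / 0.0492 = 15.05 W

15.05 W


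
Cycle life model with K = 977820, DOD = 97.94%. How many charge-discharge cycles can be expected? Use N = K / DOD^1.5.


DOD^1.5 = 969.26
N = K / DOD^1.5 = 977820 / 969.26 = 1009

1009 cycles


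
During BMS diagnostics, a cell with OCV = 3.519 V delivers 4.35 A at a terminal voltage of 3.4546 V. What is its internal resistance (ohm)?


R = (OCV - V) / I = (3.519 - 3.4546) / 4.35 = 0.01480 ohm

0.01480 ohm


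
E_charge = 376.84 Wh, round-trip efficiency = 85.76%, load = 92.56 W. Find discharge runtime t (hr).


Step 1: E_discharge = eta/100 * E_charge = 85.76/100 * 376.84 = 323.18 Wh
Step 2: t = E_discharge / P = 323.18 / 92.56 = 3.492 hr

3.492 hr


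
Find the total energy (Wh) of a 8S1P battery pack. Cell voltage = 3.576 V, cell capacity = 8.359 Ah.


V_pack = 8 * 3.576 = 28.608 V
C_pack = 1 * 8.359 = 8.359 Ah
E = V_pack * C_pack = 28.608 * 8.359 = 239.1 Wh

239.1 Wh


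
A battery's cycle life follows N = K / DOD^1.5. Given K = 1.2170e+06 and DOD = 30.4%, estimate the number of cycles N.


Step 1: DOD^1.5 = 30.4^1.5 = 167.61
Step 2: N = 1.2170e+06 / 167.61 = 7261 cycles

7261 cycles


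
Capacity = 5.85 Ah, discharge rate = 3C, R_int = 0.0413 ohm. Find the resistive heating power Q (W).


Step 1: I = C_rate * capacity = 3 * 5.85 = 17.55 A
Step 2: Q = I^2 * R = 17.55^2 * 0.0413 = 308 * 0.0413 = 12.72 W

12.72 W


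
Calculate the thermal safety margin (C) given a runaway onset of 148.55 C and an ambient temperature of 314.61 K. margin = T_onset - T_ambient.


Convert: T_ambient = 314.61 K = 41.46 C
margin = 148.55 - 41.46 = 107.09 C

107.09 C


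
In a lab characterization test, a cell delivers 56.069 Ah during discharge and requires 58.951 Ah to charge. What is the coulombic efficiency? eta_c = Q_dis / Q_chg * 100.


eta_c = Q_dis / Q_chg * 100 = 56.069 / 58.951 * 100 = 95.11%

95.11%


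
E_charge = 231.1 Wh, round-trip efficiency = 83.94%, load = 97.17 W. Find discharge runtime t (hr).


Step 1: E_discharge = eta/100 * E_charge = 83.94/100 * 231.1 = 193.99 Wh
Step 2: t = E_discharge / P = 193.99 / 97.17 = 1.996 hr

1.996 hr


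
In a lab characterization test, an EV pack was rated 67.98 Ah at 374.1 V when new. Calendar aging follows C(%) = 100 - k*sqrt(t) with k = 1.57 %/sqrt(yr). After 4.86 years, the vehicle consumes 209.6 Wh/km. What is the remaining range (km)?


Step 1: capacity retention = 100 - 1.57 * sqrt(4.86) = 100 - 1.57 * 2.2045 = 96.539%
Step 2: C_now = 67.98 * 96.539/100 = 65.627 Ah
Step 3: E_pack = V * C_now = 374.1 * 65.627 = 24551 Wh
Step 4: range = E_pack / consumption = 24551 / 209.6 = 117.1 km

117.1 km


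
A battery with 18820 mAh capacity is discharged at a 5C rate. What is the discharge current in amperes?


Convert: capacity = 18820 mAh = 18.82 Ah
I = C_rate * capacity = 5 * 18.82 = 94.1 A

94.1 A


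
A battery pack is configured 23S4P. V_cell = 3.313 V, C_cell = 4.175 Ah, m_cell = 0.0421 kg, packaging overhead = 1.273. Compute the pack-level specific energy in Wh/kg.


Step 1: V_pack = 23 * 3.313 = 76.199 V
Step 2: C_pack = 4 * 4.175 = 16.7 Ah
Step 3: E_pack = V_pack * C_pack = 76.199 * 16.7 = 1272.5 Wh
Step 4: m_pack = 23 * 4 * 0.0421 * 1.273 = 4.9306 kg
Step 5: ED = E_pack / m_pack = 1272.5 / 4.9306 = 258.1 Wh/kg

258.1 Wh/kg


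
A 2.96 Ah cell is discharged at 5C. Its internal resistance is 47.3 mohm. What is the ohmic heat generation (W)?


Convert: R = 47.3 mohm = 0.0473 ohm
Step 1: I = C_rate * capacity = 5 * 2.96 = 14.8 A
Step 2: Q = I^2 * R = 14.8^2 * 0.0473 = 219.04 * 0.0473 = 10.36 W

10.36 W


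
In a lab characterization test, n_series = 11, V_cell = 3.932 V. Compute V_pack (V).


Series voltages add: 11 * 3.932 V = 43.252 V

43.252 V


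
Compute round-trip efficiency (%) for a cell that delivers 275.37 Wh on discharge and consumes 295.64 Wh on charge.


Round-trip efficiency = 275.37/295.64 * 100% = 93.14%

93.14%


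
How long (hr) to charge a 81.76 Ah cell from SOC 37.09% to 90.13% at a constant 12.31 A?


delta_Ah = 81.76 * (90.13 - 37.09) / 100 = 43.366 Ah
t = delta_Ah / I = 43.366 / 12.31 = 3.523 hr

3.523 hr


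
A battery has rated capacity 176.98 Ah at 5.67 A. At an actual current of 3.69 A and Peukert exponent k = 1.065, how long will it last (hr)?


Step 1: t_rated = C / I_rated = 176.98 / 5.67 = 31.213 hr
Step 2: ratio = 5.67 / 3.69 = 1.5366
Step 3: ratio^k = 1.5366^1.065 = 1.5801
Step 4: t = t_rated * ratio^k = 31.213 * 1.5801 = 49.32 hr

49.32 hr


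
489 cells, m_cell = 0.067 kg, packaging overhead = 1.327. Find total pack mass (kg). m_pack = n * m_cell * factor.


m_pack = n * m_cell * overhead = 489 * 0.067 * 1.327 = 43.48 kg

43.48 kg


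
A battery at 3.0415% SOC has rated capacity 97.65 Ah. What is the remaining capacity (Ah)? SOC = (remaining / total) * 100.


remaining = SOC / 100 * total = 3.0415 / 100 * 97.65 = 2.970 Ah

2.970 Ah


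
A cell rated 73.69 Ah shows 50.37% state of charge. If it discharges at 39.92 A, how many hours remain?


Step 1: remaining = SOC/100 * C_total = 50.37/100 * 73.69 = 37.118 Ah
Step 2: t = remaining / I = 37.118 / 39.92 = 0.9298 hr

0.9298 hr


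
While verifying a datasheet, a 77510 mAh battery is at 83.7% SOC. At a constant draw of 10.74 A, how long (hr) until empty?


Convert: C_total = 77510 mAh = 77.51 Ah
Step 1: remaining = SOC/100 * C_total = 83.7/100 * 77.51 = 64.876 Ah
Step 2: t = remaining / I = 64.876 / 10.74 = 6.041 hr

6.041 hr


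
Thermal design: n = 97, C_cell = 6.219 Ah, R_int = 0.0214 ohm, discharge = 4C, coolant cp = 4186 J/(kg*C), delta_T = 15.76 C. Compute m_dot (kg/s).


Step 1: I = 4 * 6.219 = 24.876 A
Step 2: Q_cell = I^2 * R = 24.876^2 * 0.0214 = 13.243 W
Step 3: Q_total = 97 * 13.243 = 1284.6 W
Step 4: m_dot = Q_total / (cp * dT) = 1284.6 / (4186 * 15.76) = 0.01947 kg/s

0.01947 kg/s


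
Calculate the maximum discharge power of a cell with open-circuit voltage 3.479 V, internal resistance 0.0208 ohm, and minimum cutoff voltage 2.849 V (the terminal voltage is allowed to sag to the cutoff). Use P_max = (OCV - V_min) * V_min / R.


dV = OCV - V_min = 0.63 V (so I_max = dV / R)
P_max = dV * V_min / R = 0.63 * 2.849 / 0.0208 = 86.29 W

86.29 W


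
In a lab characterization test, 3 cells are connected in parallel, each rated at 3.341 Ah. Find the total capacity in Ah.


C_total = 3 * 3.341 = 10.023 Ah

10.023 Ah


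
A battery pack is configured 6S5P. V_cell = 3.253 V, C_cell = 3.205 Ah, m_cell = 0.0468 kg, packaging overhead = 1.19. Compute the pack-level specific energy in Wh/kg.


Step 1: V_pack = 6 * 3.253 = 19.518 V
Step 2: C_pack = 5 * 3.205 = 16.025 Ah
Step 3: E_pack = V_pack * C_pack = 19.518 * 16.025 = 312.78 Wh
Step 4: m_pack = 6 * 5 * 0.0468 * 1.19 = 1.6708 kg
Step 5: ED = E_pack / m_pack = 312.78 / 1.6708 = 187.2 Wh/kg

187.2 Wh/kg


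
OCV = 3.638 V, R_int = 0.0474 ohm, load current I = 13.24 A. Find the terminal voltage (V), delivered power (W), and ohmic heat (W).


Step 1: V_terminal = OCV - I*R = 3.638 - 13.24 * 0.0474 = 3.0104 V
Step 2: P_out = V_terminal * I = 3.0104 * 13.24 = 39.86 W
Step 3: Q = I^2 * R = 13.24^2 * 0.0474 = 8.309 W

V=3.0104 V, P=39.86 W, Q=8.309 W


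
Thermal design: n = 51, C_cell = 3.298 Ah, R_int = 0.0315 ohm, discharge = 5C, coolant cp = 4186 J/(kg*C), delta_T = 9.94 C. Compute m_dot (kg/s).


Step 1: I = 5 * 3.298 = 16.49 A
Step 2: Q_cell = I^2 * R = 16.49^2 * 0.0315 = 8.5655 W
Step 3: Q_total = 51 * 8.5655 = 436.84 W
Step 4: m_dot = Q_total / (cp * dT) = 436.84 / (4186 * 9.94) = 0.01050 kg/s

0.01050 kg/s


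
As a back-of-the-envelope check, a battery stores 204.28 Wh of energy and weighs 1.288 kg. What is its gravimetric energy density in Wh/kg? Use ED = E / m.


ED = E / m = 204.28 / 1.288 = 158.6 Wh/kg

158.6 Wh/kg


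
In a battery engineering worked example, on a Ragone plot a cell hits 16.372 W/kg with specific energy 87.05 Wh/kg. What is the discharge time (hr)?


t = E / P = 87.05 / 16.372 = 5.317 hr

5.317 hr


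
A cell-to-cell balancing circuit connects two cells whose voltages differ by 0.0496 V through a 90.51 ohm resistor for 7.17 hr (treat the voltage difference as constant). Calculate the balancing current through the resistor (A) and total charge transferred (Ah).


I_bal = dV / R = 0.0496 / 90.51 = 5.4801e-04 A
Q = I_bal * t = 5.4801e-04 * 7.17 = 0.003929 Ah

I=5.4801e-04 A, Q=0.003929 Ah


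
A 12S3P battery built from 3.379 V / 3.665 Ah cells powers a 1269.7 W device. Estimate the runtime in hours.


Step 1: E_pack = Ns * V_cell * Np * C_cell = 12 * 3.379 * 3 * 3.665 = 445.83 Wh
Step 2: t = E_pack / P = 445.83 / 1269.7 = 0.3511 hr

0.3511 hr


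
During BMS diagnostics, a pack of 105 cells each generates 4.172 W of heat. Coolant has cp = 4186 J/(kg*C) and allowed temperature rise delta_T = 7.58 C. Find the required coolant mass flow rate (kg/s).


Q_total = 105 * 4.172 = 438.06 W
m_dot = Q_total / (cp * dT) = 438.06 / (4186 * 7.58) = 0.01381 kg/s

0.01381 kg/s


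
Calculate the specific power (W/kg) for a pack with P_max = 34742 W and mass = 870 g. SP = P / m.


Convert: m = 870 g = 0.87 kg
Specific power = 34742 W / 0.87 kg = 39930 W/kg

39930 W/kg


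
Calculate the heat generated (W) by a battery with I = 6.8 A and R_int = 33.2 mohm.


Convert: R = 33.2 mohm = 0.0332 ohm
I^2 = 46.24
Q = 46.24 * 0.0332 = 1.535 W

1.535 W


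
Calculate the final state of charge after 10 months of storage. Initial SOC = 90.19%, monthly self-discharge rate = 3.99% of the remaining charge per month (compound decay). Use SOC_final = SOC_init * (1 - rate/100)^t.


decay = (1 - 3.99/100)^10 = 0.66553
SOC_final = 90.19 * 0.66553 = 60.02%

60.02%


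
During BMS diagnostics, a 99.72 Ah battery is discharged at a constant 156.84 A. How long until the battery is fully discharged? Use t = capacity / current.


Runtime = 99.72 Ah / 156.84 A = 0.6358 hr

0.6358 hr


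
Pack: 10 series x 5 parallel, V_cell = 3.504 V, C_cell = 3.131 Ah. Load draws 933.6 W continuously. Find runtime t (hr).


Step 1: E_pack = Ns * V_cell * Np * C_cell = 10 * 3.504 * 5 * 3.131 = 548.55 Wh
Step 2: t = E_pack / P = 548.55 / 933.6 = 0.5876 hr

0.5876 hr


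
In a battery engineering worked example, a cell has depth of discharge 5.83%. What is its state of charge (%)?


SOC = 100 - DOD = 100 - 5.83 = 94.17%

94.17%


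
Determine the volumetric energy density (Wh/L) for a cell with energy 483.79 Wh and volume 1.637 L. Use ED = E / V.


ED = E / V = 483.79 / 1.637 = 295.5 Wh/L

295.5 Wh/L


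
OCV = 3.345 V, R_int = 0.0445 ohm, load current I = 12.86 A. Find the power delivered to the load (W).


Step 1: V_terminal = OCV - I*R = 3.345 - 12.86 * 0.0445 = 2.7727 V
Step 2: P_out = V_terminal * I = 2.7727 * 12.86 = 35.66 W

35.66 W


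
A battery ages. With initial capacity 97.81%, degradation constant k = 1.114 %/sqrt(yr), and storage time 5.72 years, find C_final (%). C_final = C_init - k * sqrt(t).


sqrt(t) = sqrt(5.72) = 2.3917
C_final = 97.81 - 1.114 * 2.3917 = 95.15%

95.15%


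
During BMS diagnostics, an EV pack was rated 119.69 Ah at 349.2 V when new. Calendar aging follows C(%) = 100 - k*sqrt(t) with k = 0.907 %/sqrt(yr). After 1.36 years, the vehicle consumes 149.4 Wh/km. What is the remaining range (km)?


Step 1: capacity retention = 100 - 0.907 * sqrt(1.36) = 100 - 0.907 * 1.1662 = 98.942%
Step 2: C_now = 119.69 * 98.942/100 = 118.42 Ah
Step 3: E_pack = V * C_now = 349.2 * 118.42 = 41352 Wh
Step 4: range = E_pack / consumption = 41352 / 149.4 = 276.8 km

276.8 km


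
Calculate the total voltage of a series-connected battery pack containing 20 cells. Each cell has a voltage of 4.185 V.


V_pack = n * V_cell = 20 * 4.185 = 83.7 V

83.7 V


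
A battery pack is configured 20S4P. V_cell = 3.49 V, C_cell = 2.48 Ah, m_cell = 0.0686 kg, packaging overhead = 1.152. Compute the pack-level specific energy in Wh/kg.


Step 1: V_pack = 20 * 3.49 = 69.8 V
Step 2: C_pack = 4 * 2.48 = 9.92 Ah
Step 3: E_pack = V_pack * C_pack = 69.8 * 9.92 = 692.42 Wh
Step 4: m_pack = 20 * 4 * 0.0686 * 1.152 = 6.3222 kg
Step 5: ED = E_pack / m_pack = 692.42 / 6.3222 = 109.5 Wh/kg

109.5 Wh/kg


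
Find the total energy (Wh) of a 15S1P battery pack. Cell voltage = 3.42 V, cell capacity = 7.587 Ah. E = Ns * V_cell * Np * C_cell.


E = Ns * Vcell * Np * Ccell = 15 * 3.42 * 1 * 7.587 = 389.2 Wh

389.2 Wh


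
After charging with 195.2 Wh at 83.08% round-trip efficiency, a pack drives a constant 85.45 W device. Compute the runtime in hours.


Step 1: E_discharge = eta/100 * E_charge = 83.08/100 * 195.2 = 162.17 Wh
Step 2: t = E_discharge / P = 162.17 / 85.45 = 1.898 hr

1.898 hr


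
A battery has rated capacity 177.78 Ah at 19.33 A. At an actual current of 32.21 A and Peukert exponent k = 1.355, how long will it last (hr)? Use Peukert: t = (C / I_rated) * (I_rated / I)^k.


Step 1: t_rated = C / I_rated = 177.78 / 19.33 = 9.1971 hr
Step 2: ratio = 19.33 / 32.21 = 0.60012
Step 3: ratio^k = 0.60012^1.355 = 0.50063
Step 4: t = t_rated * ratio^k = 9.1971 * 0.50063 = 4.604 hr

4.604 hr


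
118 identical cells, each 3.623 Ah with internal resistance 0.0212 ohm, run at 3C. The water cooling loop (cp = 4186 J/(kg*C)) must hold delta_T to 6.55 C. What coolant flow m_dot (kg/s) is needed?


Step 1: I = 3 * 3.623 = 10.869 A
Step 2: Q_cell = I^2 * R = 10.869^2 * 0.0212 = 2.5045 W
Step 3: Q_total = 118 * 2.5045 = 295.53 W
Step 4: m_dot = Q_total / (cp * dT) = 295.53 / (4186 * 6.55) = 0.01078 kg/s

0.01078 kg/s


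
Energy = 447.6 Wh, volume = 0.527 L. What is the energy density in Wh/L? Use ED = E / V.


Volumetric ED = 447.6 Wh / 0.527 L = 849.3 Wh/L

849.3 Wh/L


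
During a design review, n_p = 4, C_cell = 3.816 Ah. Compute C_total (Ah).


C_total = 4 * 3.816 = 15.264 Ah

15.264 Ah


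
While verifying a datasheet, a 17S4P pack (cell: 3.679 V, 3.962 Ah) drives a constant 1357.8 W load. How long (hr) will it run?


Step 1: E_pack = Ns * V_cell * Np * C_cell = 17 * 3.679 * 4 * 3.962 = 991.18 Wh
Step 2: t = E_pack / P = 991.18 / 1357.8 = 0.7300 hr

0.7300 hr


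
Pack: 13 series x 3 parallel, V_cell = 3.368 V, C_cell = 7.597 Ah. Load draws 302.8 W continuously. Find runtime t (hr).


Step 1: E_pack = Ns * V_cell * Np * C_cell = 13 * 3.368 * 3 * 7.597 = 997.88 Wh
Step 2: t = E_pack / P = 997.88 / 302.8 = 3.296 hr

3.296 hr


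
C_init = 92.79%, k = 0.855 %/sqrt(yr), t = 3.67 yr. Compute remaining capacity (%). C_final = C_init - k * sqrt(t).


sqrt(t) = sqrt(3.67) = 1.9157
C_final = 92.79 - 0.855 * 1.9157 = 91.15%

91.15%


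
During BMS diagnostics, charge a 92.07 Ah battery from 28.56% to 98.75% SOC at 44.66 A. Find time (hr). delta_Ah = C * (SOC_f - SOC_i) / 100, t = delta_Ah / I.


Step 1: dSOC = 98.75% - 28.56% = 70.19%
Step 2: delta_Ah = 92.07 * 70.19 / 100 = 64.624 Ah
Step 3: t = 64.624 / 44.66 = 1.447 hr

1.447 hr


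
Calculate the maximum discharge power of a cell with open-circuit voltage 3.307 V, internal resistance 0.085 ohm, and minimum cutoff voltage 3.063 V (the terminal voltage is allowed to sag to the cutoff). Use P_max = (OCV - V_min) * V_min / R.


dV = OCV - V_min = 0.244 V (so I_max = dV / R)
P_max = dV * V_min / R = 0.244 * 3.063 / 0.085 = 8.793 W

8.793 W


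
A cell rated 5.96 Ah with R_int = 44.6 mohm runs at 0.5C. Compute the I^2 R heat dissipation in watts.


Convert: R = 44.6 mohm = 0.0446 ohm
Step 1: I = C_rate * capacity = 0.5 * 5.96 = 2.98 A
Step 2: Q = I^2 * R = 2.98^2 * 0.0446 = 8.8804 * 0.0446 = 0.3961 W

0.3961 W


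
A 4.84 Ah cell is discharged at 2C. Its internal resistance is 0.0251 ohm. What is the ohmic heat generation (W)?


Step 1: I = C_rate * capacity = 2 * 4.84 = 9.68 A
Step 2: Q = I^2 * R = 9.68^2 * 0.0251 = 93.702 * 0.0251 = 2.352 W

2.352 W


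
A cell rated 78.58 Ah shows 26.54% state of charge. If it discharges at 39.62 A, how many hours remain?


Step 1: remaining = SOC/100 * C_total = 26.54/100 * 78.58 = 20.855 Ah
Step 2: t = remaining / I = 20.855 / 39.62 = 0.5264 hr

0.5264 hr


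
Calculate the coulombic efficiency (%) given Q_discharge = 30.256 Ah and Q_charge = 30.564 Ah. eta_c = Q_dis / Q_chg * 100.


Coulombic efficiency = 30.256/30.564 * 100% = 98.99%

98.99%


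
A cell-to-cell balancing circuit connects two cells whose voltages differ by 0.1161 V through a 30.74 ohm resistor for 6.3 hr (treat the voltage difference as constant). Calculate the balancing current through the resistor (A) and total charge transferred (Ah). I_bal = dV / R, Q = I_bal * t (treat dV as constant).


First, Ohm's law: I_bal = 0.1161 V / 30.74 ohm = 0.0037768 A
Then Q = I * t = 0.0037768 A * 6.3 hr = 0.02379 Ah

I=0.0037768 A, Q=0.02379 Ah


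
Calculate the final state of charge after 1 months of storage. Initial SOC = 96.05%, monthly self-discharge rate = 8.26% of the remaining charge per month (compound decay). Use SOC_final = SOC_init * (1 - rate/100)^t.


Monthly retention factor = 1 - 8.26/100 = 0.9174
Over 1 months: factor^1 = 0.9174
SOC_final = 96.05 * 0.9174 = 88.12%

88.12%


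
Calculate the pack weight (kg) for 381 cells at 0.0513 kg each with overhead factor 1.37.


m_pack = n * m_cell * overhead = 381 * 0.0513 * 1.37 = 26.78 kg

26.78 kg


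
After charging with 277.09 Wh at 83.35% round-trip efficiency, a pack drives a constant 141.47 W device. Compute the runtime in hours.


Step 1: E_discharge = eta/100 * E_charge = 83.35/100 * 277.09 = 230.95 Wh
Step 2: t = E_discharge / P = 230.95 / 141.47 = 1.633 hr

1.633 hr


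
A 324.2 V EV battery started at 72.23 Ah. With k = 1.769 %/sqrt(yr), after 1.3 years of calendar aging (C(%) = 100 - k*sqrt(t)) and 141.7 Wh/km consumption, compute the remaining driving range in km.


Step 1: capacity retention = 100 - 1.769 * sqrt(1.3) = 100 - 1.769 * 1.1402 = 97.983%
Step 2: C_now = 72.23 * 97.983/100 = 70.773 Ah
Step 3: E_pack = V * C_now = 324.2 * 70.773 = 22945 Wh
Step 4: range = E_pack / consumption = 22945 / 141.7 = 161.9 km

161.9 km


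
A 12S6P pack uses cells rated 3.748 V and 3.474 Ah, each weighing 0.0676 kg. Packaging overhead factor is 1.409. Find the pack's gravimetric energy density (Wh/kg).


Step 1: V_pack = 12 * 3.748 = 44.976 V
Step 2: C_pack = 6 * 3.474 = 20.844 Ah
Step 3: E_pack = V_pack * C_pack = 44.976 * 20.844 = 937.48 Wh
Step 4: m_pack = 12 * 6 * 0.0676 * 1.409 = 6.8579 kg
Step 5: ED = E_pack / m_pack = 937.48 / 6.8579 = 136.7 Wh/kg

136.7 Wh/kg


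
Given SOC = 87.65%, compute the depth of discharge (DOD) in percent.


DOD = 100 - SOC = 100 - 87.65 = 12.35%

12.35%


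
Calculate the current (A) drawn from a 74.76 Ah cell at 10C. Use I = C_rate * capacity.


At 10C: I = 10 * 74.76 Ah = 747.6 A

747.6 A


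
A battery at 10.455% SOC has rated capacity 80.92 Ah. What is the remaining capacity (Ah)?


remaining = SOC / 100 * total = 10.455 / 100 * 80.92 = 8.460 Ah

8.460 Ah


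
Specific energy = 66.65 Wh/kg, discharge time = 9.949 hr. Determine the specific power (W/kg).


P_specific = E / t = 66.65 / 9.949 = 6.699 W/kg

6.699 W/kg


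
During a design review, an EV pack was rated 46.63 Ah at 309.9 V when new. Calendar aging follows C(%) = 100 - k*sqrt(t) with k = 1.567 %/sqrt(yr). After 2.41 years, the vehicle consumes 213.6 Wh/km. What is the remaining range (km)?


Step 1: capacity retention = 100 - 1.567 * sqrt(2.41) = 100 - 1.567 * 1.5524 = 97.567%
Step 2: C_now = 46.63 * 97.567/100 = 45.495 Ah
Step 3: E_pack = V * C_now = 309.9 * 45.495 = 14099 Wh
Step 4: range = E_pack / consumption = 14099 / 213.6 = 66.01 km

66.01 km


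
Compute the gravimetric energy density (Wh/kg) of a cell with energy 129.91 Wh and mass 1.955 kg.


Specific energy = 129.91 Wh / 1.955 kg = 66.45 Wh/kg

66.45 Wh/kg


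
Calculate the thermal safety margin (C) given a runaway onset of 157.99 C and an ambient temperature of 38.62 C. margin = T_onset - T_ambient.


margin = T_onset - T_ambient = 157.99 - 38.62 = 119.37 C

119.37 C


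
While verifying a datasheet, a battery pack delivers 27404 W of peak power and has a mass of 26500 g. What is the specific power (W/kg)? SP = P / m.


Convert: m = 26500 g = 26.5 kg
SP = P / m = 27404 / 26.5 = 1034 W/kg

1034 W/kg


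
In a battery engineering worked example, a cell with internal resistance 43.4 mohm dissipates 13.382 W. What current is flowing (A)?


Convert: R = 43.4 mohm = 0.0434 ohm
I = sqrt(Q / R) = sqrt(13.382 / 0.0434) = sqrt(308.34) = 17.56 A

17.56 A


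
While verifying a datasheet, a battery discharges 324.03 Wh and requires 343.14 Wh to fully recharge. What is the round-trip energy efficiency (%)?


Round-trip efficiency = 324.03/343.14 * 100% = 94.43%

94.43%


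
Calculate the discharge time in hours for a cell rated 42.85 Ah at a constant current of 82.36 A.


t = capacity / current = 42.85 / 82.36 = 0.5203 hr

0.5203 hr


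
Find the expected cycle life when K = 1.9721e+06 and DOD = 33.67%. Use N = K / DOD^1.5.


Step 1: DOD^1.5 = 33.67^1.5 = 195.37
Step 2: N = 1.9721e+06 / 195.37 = 10090 cycles

10090 cycles


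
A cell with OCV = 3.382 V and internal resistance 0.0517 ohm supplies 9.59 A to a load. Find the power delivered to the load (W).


Step 1: V_terminal = OCV - I*R = 3.382 - 9.59 * 0.0517 = 2.8862 V
Step 2: P_out = V_terminal * I = 2.8862 * 9.59 = 27.68 W

27.68 W


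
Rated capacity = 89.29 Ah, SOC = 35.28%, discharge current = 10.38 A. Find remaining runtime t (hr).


Step 1: remaining = SOC/100 * C_total = 35.28/100 * 89.29 = 31.502 Ah
Step 2: t = remaining / I = 31.502 / 10.38 = 3.035 hr

3.035 hr


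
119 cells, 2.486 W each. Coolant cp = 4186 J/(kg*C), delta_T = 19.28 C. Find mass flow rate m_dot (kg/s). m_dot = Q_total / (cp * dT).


Step 1: Total heat Q = 119 * 2.486 W = 295.83 W
Step 2: denom = cp * dT = 4186 * 19.28 = 80706
Step 3: m_dot = 295.83 / 80706 = 0.003666 kg/s

0.003666 kg/s


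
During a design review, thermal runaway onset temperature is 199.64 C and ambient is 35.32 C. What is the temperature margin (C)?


Safety margin = 199.64 C - 35.32 C = 164.32 C

164.32 C


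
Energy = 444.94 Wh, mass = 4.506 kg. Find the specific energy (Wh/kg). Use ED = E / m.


ED = E / m = 444.94 / 4.506 = 98.74 Wh/kg

98.74 Wh/kg


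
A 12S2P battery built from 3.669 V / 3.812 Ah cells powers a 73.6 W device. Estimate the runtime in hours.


Step 1: E_pack = Ns * V_cell * Np * C_cell = 12 * 3.669 * 2 * 3.812 = 335.67 Wh
Step 2: t = E_pack / P = 335.67 / 73.6 = 4.561 hr

4.561 hr


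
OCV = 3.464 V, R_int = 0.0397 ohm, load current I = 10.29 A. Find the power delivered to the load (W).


Step 1: V_terminal = OCV - I*R = 3.464 - 10.29 * 0.0397 = 3.0555 V
Step 2: P_out = V_terminal * I = 3.0555 * 10.29 = 31.44 W

31.44 W


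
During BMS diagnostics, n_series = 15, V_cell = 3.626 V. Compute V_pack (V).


With 15 cells in series at 3.626 V each, V_pack = 54.39 V

54.39 V


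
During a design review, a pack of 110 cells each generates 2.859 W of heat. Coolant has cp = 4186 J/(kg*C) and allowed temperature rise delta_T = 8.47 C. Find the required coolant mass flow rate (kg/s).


Step 1: Total heat Q = 110 * 2.859 W = 314.49 W
Step 2: denom = cp * dT = 4186 * 8.47 = 35455
Step 3: m_dot = 314.49 / 35455 = 0.008870 kg/s

0.008870 kg/s


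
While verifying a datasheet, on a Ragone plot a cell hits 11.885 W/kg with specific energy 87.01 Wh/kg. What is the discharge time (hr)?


t = E / P = 87.01 / 11.885 = 7.321 hr

7.321 hr


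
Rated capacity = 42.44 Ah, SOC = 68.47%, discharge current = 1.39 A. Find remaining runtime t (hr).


Step 1: remaining = SOC/100 * C_total = 68.47/100 * 42.44 = 29.059 Ah
Step 2: t = remaining / I = 29.059 / 1.39 = 20.91 hr

20.91 hr


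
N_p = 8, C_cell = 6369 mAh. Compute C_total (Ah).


Convert: C_cell = 6369 mAh = 6.369 Ah
C_total = 8 * 6.369 = 50.952 Ah

50.952 Ah


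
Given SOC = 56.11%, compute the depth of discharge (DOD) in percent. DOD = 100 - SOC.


DOD = 100 - SOC = 100 - 56.11 = 43.89%

43.89%


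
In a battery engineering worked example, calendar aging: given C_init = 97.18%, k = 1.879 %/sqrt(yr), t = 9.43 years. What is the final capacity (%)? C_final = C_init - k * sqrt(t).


sqrt(t) = sqrt(9.43) = 3.0708
C_final = 97.18 - 1.879 * 3.0708 = 91.41%

91.41%


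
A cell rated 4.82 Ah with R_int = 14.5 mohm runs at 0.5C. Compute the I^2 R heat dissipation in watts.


Convert: R = 14.5 mohm = 0.0145 ohm
Step 1: I = C_rate * capacity = 0.5 * 4.82 = 2.41 A
Step 2: Q = I^2 * R = 2.41^2 * 0.0145 = 5.8081 * 0.0145 = 0.08422 W

0.08422 W


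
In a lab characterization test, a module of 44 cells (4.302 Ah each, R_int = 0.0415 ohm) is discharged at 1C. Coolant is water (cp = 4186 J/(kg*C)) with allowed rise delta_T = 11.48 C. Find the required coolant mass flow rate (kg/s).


Step 1: I = 1 * 4.302 = 4.302 A
Step 2: Q_cell = I^2 * R = 4.302^2 * 0.0415 = 0.76805 W
Step 3: Q_total = 44 * 0.76805 = 33.794 W
Step 4: m_dot = Q_total / (cp * dT) = 33.794 / (4186 * 11.48) = 7.032e-04 kg/s

7.032e-04 kg/s


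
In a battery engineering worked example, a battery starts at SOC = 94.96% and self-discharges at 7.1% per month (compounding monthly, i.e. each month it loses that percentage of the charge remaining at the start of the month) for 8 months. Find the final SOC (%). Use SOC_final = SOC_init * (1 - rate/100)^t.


decay = (1 - 7.1/100)^8 = 0.55479
SOC_final = 94.96 * 0.55479 = 52.68%

52.68%


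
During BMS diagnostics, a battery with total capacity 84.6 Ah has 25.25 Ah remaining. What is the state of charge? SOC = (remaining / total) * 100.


SOC = (remaining / total) * 100 = (25.25 / 84.6) * 100 = 29.85%

29.85%


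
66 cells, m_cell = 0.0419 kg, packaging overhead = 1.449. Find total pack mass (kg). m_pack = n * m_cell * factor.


m_pack = n * m_cell * overhead = 66 * 0.0419 * 1.449 = 4.007 kg

4.007 kg


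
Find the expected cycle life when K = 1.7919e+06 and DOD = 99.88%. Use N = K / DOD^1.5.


Step 1: DOD^1.5 = 99.88^1.5 = 998.2
Step 2: N = 1.7919e+06 / 998.2 = 1795 cycles

1795 cycles


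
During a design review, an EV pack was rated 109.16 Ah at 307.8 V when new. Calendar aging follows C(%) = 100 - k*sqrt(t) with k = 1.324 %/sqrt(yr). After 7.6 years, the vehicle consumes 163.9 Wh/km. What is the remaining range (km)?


Step 1: capacity retention = 100 - 1.324 * sqrt(7.6) = 100 - 1.324 * 2.7568 = 96.35%
Step 2: C_now = 109.16 * 96.35/100 = 105.18 Ah
Step 3: E_pack = V * C_now = 307.8 * 105.18 = 32374 Wh
Step 4: range = E_pack / consumption = 32374 / 163.9 = 197.5 km

197.5 km
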